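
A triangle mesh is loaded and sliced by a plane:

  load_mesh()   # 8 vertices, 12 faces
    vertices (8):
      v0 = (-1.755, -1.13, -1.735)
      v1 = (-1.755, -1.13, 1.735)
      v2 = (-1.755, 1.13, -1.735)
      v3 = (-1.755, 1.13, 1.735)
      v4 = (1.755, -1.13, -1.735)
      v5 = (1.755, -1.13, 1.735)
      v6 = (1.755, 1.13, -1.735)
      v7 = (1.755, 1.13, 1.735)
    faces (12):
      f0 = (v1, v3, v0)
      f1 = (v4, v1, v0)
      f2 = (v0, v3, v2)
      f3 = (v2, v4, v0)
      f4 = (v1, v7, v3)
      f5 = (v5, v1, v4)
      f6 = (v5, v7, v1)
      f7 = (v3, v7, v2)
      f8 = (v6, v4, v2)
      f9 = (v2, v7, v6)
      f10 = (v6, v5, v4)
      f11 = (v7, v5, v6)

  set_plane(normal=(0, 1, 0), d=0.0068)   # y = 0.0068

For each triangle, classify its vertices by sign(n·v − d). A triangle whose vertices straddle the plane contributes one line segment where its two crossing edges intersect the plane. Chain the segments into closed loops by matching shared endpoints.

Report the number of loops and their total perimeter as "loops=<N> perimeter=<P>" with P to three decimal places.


Straddling triangles (8 of 12):
  (v1,v3,v0) [-+-] → (-1.755, 0.0068, 1.735)–(-1.755, 0.0068, 0.0104407)  len=1.7246
  (v0,v3,v2) [-++] → (-1.755, 0.0068, 0.0104407)–(-1.755, 0.0068, -1.735)  len=1.7454
  (v2,v4,v0) [+--] → (-0.0105611, 0.0068, -1.735)–(-1.755, 0.0068, -1.735)  len=1.7444
  (v1,v7,v3) [-++] → (0.0105611, 0.0068, 1.735)–(-1.755, 0.0068, 1.735)  len=1.7656
  (v5,v7,v1) [-+-] → (1.755, 0.0068, 1.735)–(0.0105611, 0.0068, 1.735)  len=1.7444
  (v6,v4,v2) [+-+] → (1.755, 0.0068, -1.735)–(-0.0105611, 0.0068, -1.735)  len=1.7656
  (v6,v5,v4) [+--] → (1.755, 0.0068, -0.0104407)–(1.755, 0.0068, -1.735)  len=1.7246
  (v7,v5,v6) [+-+] → (1.755, 0.0068, 1.735)–(1.755, 0.0068, -0.0104407)  len=1.7454

Chained into 1 loop(s):
  loop 1: 8 segments, perimeter = 13.9600
Total perimeter = 13.960

loops=1 perimeter=13.960


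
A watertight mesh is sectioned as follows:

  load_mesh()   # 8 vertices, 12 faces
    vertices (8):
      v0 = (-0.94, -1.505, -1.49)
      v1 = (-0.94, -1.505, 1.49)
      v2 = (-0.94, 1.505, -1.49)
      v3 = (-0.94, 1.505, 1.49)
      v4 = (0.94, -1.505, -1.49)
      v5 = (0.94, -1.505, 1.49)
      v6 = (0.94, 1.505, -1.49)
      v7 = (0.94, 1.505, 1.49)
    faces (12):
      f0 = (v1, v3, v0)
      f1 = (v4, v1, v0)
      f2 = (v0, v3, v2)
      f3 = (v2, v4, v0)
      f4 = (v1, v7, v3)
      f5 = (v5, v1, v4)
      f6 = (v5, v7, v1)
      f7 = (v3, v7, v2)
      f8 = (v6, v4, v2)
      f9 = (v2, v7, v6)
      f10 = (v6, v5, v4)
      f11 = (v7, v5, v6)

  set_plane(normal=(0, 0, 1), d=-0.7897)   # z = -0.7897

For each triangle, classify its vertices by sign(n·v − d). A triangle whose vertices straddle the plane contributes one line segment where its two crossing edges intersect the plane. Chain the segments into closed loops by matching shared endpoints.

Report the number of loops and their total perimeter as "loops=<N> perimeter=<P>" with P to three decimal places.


Straddling triangles (8 of 12):
  (v1,v3,v0) [++-] → (-0.94, -0.79765, -0.7897)–(-0.94, -1.505, -0.7897)  len=0.7073
  (v4,v1,v0) [-+-] → (0.4982, -1.505, -0.7897)–(-0.94, -1.505, -0.7897)  len=1.4382
  (v0,v3,v2) [-+-] → (-0.94, -0.79765, -0.7897)–(-0.94, 1.505, -0.7897)  len=2.3026
  (v5,v1,v4) [++-] → (0.4982, -1.505, -0.7897)–(0.94, -1.505, -0.7897)  len=0.4418
  (v3,v7,v2) [++-] → (-0.4982, 1.505, -0.7897)–(-0.94, 1.505, -0.7897)  len=0.4418
  (v2,v7,v6) [-+-] → (-0.4982, 1.505, -0.7897)–(0.94, 1.505, -0.7897)  len=1.4382
  (v6,v5,v4) [-+-] → (0.94, 0.79765, -0.7897)–(0.94, -1.505, -0.7897)  len=2.3026
  (v7,v5,v6) [++-] → (0.94, 0.79765, -0.7897)–(0.94, 1.505, -0.7897)  len=0.7073

Chained into 1 loop(s):
  loop 1: 8 segments, perimeter = 9.7800
Total perimeter = 9.780

loops=1 perimeter=9.780


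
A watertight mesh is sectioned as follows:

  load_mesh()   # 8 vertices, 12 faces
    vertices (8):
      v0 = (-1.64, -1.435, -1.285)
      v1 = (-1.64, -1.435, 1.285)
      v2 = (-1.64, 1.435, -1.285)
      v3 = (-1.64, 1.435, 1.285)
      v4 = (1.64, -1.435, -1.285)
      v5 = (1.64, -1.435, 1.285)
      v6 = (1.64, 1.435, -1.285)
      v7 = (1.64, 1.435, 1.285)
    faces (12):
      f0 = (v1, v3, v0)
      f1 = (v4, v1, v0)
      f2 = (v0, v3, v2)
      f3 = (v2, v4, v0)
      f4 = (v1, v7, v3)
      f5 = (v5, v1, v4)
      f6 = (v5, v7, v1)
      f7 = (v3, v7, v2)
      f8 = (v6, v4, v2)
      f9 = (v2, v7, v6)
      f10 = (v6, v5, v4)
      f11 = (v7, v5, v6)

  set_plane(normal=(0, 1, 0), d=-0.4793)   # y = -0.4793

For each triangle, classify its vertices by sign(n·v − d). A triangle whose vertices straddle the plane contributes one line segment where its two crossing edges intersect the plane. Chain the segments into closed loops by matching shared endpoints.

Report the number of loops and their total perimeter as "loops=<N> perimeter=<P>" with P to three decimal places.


Straddling triangles (8 of 12):
  (v1,v3,v0) [-+-] → (-1.64, -0.4793, 1.285)–(-1.64, -0.4793, -0.429199)  len=1.7142
  (v0,v3,v2) [-++] → (-1.64, -0.4793, -0.429199)–(-1.64, -0.4793, -1.285)  len=0.8558
  (v2,v4,v0) [+--] → (0.547771, -0.4793, -1.285)–(-1.64, -0.4793, -1.285)  len=2.1878
  (v1,v7,v3) [-++] → (-0.547771, -0.4793, 1.285)–(-1.64, -0.4793, 1.285)  len=1.0922
  (v5,v7,v1) [-+-] → (1.64, -0.4793, 1.285)–(-0.547771, -0.4793, 1.285)  len=2.1878
  (v6,v4,v2) [+-+] → (1.64, -0.4793, -1.285)–(0.547771, -0.4793, -1.285)  len=1.0922
  (v6,v5,v4) [+--] → (1.64, -0.4793, 0.429199)–(1.64, -0.4793, -1.285)  len=1.7142
  (v7,v5,v6) [+-+] → (1.64, -0.4793, 1.285)–(1.64, -0.4793, 0.429199)  len=0.8558

Chained into 1 loop(s):
  loop 1: 8 segments, perimeter = 11.7000
Total perimeter = 11.700

loops=1 perimeter=11.700


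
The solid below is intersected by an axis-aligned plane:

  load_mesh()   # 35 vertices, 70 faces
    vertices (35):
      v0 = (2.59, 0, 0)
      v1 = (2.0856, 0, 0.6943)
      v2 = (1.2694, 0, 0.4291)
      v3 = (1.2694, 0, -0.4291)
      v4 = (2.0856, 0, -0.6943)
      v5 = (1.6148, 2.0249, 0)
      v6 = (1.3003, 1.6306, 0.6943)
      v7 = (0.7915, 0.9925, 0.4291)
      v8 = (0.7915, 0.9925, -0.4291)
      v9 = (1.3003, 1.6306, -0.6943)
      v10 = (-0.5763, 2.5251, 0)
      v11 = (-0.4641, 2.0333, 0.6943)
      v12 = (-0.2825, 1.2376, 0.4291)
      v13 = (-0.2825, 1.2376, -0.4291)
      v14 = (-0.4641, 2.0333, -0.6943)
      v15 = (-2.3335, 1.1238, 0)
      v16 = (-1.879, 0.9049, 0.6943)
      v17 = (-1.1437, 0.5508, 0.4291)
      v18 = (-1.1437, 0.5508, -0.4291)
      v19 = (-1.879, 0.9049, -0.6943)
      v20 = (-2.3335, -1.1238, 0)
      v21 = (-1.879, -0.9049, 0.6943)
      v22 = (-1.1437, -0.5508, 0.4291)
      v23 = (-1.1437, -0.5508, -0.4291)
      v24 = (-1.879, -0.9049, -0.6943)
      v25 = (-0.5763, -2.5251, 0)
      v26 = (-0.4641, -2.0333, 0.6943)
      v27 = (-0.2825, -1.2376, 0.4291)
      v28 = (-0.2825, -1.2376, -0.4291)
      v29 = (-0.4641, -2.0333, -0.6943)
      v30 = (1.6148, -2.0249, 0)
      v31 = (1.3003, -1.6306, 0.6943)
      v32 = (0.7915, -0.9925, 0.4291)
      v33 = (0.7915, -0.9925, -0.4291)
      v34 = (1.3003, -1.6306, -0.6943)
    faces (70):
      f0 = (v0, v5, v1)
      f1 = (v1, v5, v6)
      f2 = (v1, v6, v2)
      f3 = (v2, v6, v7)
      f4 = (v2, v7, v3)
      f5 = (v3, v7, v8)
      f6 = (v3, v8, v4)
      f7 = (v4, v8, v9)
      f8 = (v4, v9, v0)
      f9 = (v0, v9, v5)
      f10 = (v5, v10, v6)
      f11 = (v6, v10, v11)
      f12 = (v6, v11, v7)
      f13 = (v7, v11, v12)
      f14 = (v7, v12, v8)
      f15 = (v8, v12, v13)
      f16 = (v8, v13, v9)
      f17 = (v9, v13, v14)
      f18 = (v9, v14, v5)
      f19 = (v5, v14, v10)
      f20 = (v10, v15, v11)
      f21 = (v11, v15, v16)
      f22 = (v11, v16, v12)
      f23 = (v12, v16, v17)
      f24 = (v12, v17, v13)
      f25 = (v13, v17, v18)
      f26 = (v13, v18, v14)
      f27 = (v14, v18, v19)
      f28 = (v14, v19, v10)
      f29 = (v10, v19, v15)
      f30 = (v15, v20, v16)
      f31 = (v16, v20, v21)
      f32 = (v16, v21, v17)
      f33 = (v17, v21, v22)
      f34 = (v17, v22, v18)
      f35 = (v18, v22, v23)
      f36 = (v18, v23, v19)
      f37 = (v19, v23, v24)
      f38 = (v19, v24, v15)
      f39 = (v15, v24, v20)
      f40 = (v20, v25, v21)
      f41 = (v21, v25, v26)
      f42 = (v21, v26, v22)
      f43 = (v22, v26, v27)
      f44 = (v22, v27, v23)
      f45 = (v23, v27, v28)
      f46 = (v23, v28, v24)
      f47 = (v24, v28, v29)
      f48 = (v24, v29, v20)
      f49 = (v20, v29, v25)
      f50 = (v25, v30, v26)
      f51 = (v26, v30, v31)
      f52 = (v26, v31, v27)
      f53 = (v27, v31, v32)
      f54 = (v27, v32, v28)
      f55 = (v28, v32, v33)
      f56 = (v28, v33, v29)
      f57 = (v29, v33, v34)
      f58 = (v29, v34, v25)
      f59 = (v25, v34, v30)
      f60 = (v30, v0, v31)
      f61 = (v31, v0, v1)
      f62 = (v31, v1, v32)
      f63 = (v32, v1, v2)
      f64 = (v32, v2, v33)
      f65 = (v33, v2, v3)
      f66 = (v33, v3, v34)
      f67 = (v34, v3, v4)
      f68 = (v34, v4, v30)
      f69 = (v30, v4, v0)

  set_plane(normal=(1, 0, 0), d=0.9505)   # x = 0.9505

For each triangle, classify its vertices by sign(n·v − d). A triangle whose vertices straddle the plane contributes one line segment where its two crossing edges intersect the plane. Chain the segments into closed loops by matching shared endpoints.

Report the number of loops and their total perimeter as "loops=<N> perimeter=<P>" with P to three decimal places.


Straddling triangles (24 of 70):
  (v2,v6,v7) [++-] → (0.9505, 1.19191, 0.511975)–(0.9505, 0.66229, 0.4291)  len=0.5361
  (v2,v7,v3) [+-+] → (0.9505, 0.66229, 0.4291)–(0.9505, 0.66229, 0.143572)  len=0.2855
  (v3,v7,v8) [+--] → (0.9505, 0.66229, 0.143572)–(0.9505, 0.66229, -0.4291)  len=0.5727
  (v3,v8,v4) [+-+] → (0.9505, 0.66229, -0.4291)–(0.9505, 0.870556, -0.461684)  len=0.2108
  (v4,v8,v9) [+-+] → (0.9505, 0.870556, -0.461684)–(0.9505, 1.19191, -0.511975)  len=0.3253
  (v5,v10,v6) [+-+] → (0.9505, 2.17655, 0)–(0.9505, 1.79734, 0.564882)  len=0.6804
  (v6,v10,v11) [+--] → (0.9505, 1.79734, 0.564882)–(0.9505, 1.71044, 0.6943)  len=0.1559
  (v6,v11,v7) [+--] → (0.9505, 1.71044, 0.6943)–(0.9505, 1.19191, 0.511975)  len=0.5497
  (v8,v13,v9) [--+] → (0.9505, 1.54375, -0.635691)–(0.9505, 1.19191, -0.511975)  len=0.3730
  (v9,v13,v14) [+--] → (0.9505, 1.54375, -0.635691)–(0.9505, 1.71044, -0.6943)  len=0.1767
  (v9,v14,v5) [+-+] → (0.9505, 1.71044, -0.6943)–(0.9505, 2.02758, -0.221859)  len=0.5690
  (v5,v14,v10) [+--] → (0.9505, 2.02758, -0.221859)–(0.9505, 2.17655, 0)  len=0.2672
  (v25,v30,v26) [-+-] → (0.9505, -2.17655, 0)–(0.9505, -2.02758, 0.221859)  len=0.2672
  (v26,v30,v31) [-++] → (0.9505, -2.02758, 0.221859)–(0.9505, -1.71044, 0.6943)  len=0.5690
  (v26,v31,v27) [-+-] → (0.9505, -1.71044, 0.6943)–(0.9505, -1.54375, 0.635691)  len=0.1767
  (v27,v31,v32) [-+-] → (0.9505, -1.54375, 0.635691)–(0.9505, -1.19191, 0.511975)  len=0.3730
  (v29,v33,v34) [--+] → (0.9505, -1.19191, -0.511975)–(0.9505, -1.71044, -0.6943)  len=0.5497
  (v29,v34,v25) [-+-] → (0.9505, -1.71044, -0.6943)–(0.9505, -1.79734, -0.564882)  len=0.1559
  (v25,v34,v30) [-++] → (0.9505, -1.79734, -0.564882)–(0.9505, -2.17655, 0)  len=0.6804
  (v31,v1,v32) [++-] → (0.9505, -0.870556, 0.461684)–(0.9505, -1.19191, 0.511975)  len=0.3253
  (v32,v1,v2) [-++] → (0.9505, -0.870556, 0.461684)–(0.9505, -0.66229, 0.4291)  len=0.2108
  (v32,v2,v33) [-+-] → (0.9505, -0.66229, 0.4291)–(0.9505, -0.66229, -0.143572)  len=0.5727
  (v33,v2,v3) [-++] → (0.9505, -0.66229, -0.143572)–(0.9505, -0.66229, -0.4291)  len=0.2855
  (v33,v3,v34) [-++] → (0.9505, -0.66229, -0.4291)–(0.9505, -1.19191, -0.511975)  len=0.5361

Chained into 2 loop(s):
  loop 1: 12 segments, perimeter = 4.7021
  loop 2: 12 segments, perimeter = 4.7021
Total perimeter = 9.404

loops=2 perimeter=9.404


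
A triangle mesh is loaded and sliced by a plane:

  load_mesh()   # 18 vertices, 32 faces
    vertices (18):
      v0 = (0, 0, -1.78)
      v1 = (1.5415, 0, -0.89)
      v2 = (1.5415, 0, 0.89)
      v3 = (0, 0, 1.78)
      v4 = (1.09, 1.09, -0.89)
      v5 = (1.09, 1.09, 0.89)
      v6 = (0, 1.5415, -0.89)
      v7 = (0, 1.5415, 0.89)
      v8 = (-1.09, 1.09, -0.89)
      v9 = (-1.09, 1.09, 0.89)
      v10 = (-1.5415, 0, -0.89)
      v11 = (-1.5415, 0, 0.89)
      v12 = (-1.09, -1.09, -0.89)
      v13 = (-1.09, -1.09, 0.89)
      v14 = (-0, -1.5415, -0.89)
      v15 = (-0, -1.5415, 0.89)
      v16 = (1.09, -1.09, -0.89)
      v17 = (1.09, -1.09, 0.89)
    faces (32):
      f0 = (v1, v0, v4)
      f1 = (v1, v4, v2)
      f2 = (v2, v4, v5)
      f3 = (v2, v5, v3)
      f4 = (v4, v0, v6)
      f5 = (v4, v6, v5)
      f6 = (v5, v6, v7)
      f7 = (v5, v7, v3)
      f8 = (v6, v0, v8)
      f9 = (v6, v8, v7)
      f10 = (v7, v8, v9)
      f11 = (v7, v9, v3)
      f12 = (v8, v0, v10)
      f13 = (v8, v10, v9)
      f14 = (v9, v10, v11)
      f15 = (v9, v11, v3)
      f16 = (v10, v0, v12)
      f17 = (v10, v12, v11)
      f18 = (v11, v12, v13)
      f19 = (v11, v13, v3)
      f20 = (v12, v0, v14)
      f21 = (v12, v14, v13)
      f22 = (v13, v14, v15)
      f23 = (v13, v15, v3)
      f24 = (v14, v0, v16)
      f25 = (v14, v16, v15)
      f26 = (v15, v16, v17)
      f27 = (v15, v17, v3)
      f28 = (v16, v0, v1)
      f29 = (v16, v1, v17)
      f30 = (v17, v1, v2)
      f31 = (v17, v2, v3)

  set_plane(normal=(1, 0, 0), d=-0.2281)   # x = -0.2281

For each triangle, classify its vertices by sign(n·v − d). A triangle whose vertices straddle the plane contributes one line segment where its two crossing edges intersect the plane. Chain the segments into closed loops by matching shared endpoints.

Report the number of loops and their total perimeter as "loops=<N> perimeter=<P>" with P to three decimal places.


loops=1 perimeter=10.128

Straddling triangles (12 of 32):
  (v6,v0,v8) [++-] → (-0.2281, 0.2281, -1.59375)–(-0.2281, 1.44702, -0.89)  len=1.4075
  (v6,v8,v7) [+-+] → (-0.2281, 1.44702, -0.89)–(-0.2281, 1.44702, 0.517506)  len=1.4075
  (v7,v8,v9) [+--] → (-0.2281, 1.44702, 0.517506)–(-0.2281, 1.44702, 0.89)  len=0.3725
  (v7,v9,v3) [+-+] → (-0.2281, 1.44702, 0.89)–(-0.2281, 0.2281, 1.59375)  len=1.4075
  (v8,v0,v10) [-+-] → (-0.2281, 0.2281, -1.59375)–(-0.2281, 0, -1.6483)  len=0.2345
  (v9,v11,v3) [--+] → (-0.2281, 0, 1.6483)–(-0.2281, 0.2281, 1.59375)  len=0.2345
  (v10,v0,v12) [-+-] → (-0.2281, 0, -1.6483)–(-0.2281, -0.2281, -1.59375)  len=0.2345
  (v11,v13,v3) [--+] → (-0.2281, -0.2281, 1.59375)–(-0.2281, 0, 1.6483)  len=0.2345
  (v12,v0,v14) [-++] → (-0.2281, -0.2281, -1.59375)–(-0.2281, -1.44702, -0.89)  len=1.4075
  (v12,v14,v13) [-+-] → (-0.2281, -1.44702, -0.89)–(-0.2281, -1.44702, -0.517506)  len=0.3725
  (v13,v14,v15) [-++] → (-0.2281, -1.44702, -0.517506)–(-0.2281, -1.44702, 0.89)  len=1.4075
  (v13,v15,v3) [-++] → (-0.2281, -1.44702, 0.89)–(-0.2281, -0.2281, 1.59375)  len=1.4075

Chained into 1 loop(s):
  loop 1: 12 segments, perimeter = 10.1281
Total perimeter = 10.128


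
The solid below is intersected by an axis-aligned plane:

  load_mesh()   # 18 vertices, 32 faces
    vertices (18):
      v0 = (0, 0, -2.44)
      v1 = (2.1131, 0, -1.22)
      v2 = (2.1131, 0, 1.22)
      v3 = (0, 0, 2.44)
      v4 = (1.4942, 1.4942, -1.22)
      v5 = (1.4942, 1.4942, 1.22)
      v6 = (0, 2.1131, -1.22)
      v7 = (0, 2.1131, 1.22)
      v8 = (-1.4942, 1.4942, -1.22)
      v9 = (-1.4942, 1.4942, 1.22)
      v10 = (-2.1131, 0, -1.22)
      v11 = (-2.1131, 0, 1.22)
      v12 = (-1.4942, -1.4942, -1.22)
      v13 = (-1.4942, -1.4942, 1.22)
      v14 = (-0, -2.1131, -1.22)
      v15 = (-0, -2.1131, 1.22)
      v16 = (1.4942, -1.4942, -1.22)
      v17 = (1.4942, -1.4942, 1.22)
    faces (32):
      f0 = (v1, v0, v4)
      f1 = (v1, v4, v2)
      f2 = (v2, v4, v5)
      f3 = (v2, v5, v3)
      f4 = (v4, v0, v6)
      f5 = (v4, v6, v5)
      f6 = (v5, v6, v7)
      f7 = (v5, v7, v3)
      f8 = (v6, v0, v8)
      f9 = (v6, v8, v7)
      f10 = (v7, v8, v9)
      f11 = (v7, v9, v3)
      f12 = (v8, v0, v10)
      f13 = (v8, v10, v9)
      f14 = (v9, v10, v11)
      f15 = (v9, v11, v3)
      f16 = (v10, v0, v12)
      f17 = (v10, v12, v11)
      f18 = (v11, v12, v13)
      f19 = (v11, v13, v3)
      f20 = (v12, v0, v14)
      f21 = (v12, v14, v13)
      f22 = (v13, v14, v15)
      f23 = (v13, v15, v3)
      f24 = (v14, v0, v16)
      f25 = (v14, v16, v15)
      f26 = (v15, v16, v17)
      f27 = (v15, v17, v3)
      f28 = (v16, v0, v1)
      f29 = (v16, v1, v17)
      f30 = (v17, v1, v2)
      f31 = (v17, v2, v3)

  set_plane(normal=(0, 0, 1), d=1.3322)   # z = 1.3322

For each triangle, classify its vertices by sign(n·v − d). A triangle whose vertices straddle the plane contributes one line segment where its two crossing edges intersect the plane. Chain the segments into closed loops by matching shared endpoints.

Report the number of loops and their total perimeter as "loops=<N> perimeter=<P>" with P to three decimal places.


loops=1 perimeter=11.749

Straddling triangles (8 of 32):
  (v2,v5,v3) [--+] → (1.35678, 1.35678, 1.3322)–(1.91876, 0, 1.3322)  len=1.4686
  (v5,v7,v3) [--+] → (0, 1.91876, 1.3322)–(1.35678, 1.35678, 1.3322)  len=1.4686
  (v7,v9,v3) [--+] → (-1.35678, 1.35678, 1.3322)–(0, 1.91876, 1.3322)  len=1.4686
  (v9,v11,v3) [--+] → (-1.91876, 0, 1.3322)–(-1.35678, 1.35678, 1.3322)  len=1.4686
  (v11,v13,v3) [--+] → (-1.35678, -1.35678, 1.3322)–(-1.91876, 0, 1.3322)  len=1.4686
  (v13,v15,v3) [--+] → (0, -1.91876, 1.3322)–(-1.35678, -1.35678, 1.3322)  len=1.4686
  (v15,v17,v3) [--+] → (1.35678, -1.35678, 1.3322)–(0, -1.91876, 1.3322)  len=1.4686
  (v17,v2,v3) [--+] → (1.91876, 0, 1.3322)–(1.35678, -1.35678, 1.3322)  len=1.4686

Chained into 1 loop(s):
  loop 1: 8 segments, perimeter = 11.7485
Total perimeter = 11.749


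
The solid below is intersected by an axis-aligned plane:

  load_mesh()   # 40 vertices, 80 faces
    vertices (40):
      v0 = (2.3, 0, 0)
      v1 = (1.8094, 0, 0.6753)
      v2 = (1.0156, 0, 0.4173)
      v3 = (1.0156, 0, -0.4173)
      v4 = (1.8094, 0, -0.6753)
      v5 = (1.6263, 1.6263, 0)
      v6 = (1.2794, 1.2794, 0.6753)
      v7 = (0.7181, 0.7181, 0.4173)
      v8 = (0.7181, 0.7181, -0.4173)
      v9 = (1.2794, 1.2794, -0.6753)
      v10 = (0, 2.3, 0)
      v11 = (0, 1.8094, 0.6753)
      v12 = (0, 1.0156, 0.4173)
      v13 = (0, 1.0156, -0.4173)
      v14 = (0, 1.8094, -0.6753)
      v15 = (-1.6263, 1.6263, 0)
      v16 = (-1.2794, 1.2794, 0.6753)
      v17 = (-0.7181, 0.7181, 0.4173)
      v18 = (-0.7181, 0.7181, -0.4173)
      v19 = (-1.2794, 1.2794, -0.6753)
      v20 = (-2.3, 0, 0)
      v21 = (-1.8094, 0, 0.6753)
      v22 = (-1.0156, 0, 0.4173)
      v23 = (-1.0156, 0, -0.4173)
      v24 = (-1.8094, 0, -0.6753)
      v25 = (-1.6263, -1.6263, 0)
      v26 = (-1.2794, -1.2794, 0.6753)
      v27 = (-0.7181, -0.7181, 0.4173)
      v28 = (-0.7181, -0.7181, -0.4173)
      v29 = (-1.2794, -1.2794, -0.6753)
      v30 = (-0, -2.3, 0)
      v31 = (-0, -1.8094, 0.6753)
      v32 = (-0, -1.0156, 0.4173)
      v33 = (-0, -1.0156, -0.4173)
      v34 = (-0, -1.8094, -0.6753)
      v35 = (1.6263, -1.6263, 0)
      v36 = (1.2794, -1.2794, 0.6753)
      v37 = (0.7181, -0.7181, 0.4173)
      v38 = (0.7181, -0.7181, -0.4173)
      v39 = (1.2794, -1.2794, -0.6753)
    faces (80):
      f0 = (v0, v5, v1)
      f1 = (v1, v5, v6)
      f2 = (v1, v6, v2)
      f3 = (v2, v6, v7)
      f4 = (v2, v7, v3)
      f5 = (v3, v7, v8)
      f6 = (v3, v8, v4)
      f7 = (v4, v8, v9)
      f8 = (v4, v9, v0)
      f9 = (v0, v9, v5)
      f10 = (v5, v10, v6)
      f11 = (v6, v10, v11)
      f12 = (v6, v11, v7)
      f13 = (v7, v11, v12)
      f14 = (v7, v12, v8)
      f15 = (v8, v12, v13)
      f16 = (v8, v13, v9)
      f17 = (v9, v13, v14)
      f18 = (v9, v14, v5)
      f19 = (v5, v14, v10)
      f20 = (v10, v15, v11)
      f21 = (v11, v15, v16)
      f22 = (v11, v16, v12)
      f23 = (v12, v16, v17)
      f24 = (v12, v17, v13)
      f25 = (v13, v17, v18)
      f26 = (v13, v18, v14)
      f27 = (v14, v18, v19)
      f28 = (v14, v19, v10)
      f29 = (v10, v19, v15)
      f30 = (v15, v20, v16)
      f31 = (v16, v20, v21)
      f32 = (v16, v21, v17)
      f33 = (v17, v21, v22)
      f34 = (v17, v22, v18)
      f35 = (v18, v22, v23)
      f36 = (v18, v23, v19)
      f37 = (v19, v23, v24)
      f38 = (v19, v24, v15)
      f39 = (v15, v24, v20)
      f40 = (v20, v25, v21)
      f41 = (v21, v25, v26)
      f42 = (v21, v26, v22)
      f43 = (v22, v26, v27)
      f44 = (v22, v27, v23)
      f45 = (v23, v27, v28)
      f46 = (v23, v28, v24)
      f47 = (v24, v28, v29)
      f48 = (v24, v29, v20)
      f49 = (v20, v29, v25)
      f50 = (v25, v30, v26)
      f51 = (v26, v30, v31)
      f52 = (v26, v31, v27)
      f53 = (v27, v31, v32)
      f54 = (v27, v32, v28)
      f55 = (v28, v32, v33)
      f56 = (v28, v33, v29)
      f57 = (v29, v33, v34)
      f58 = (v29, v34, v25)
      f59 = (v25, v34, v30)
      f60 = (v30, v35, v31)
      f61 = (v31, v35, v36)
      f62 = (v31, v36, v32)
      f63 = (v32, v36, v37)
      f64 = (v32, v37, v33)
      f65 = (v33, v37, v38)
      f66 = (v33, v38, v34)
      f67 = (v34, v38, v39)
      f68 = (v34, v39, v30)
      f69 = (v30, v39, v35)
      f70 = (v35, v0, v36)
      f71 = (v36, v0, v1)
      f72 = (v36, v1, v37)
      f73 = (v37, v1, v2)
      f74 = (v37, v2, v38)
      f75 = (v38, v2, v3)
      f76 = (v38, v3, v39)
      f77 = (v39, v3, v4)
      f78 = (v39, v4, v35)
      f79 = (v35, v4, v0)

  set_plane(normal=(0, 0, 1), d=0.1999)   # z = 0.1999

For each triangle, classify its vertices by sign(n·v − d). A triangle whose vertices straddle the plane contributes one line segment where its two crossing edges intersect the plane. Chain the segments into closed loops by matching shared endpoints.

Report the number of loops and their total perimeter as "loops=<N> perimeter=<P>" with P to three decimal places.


Straddling triangles (32 of 80):
  (v0,v5,v1) [--+] → (1.6805, 1.14489, 0.1999)–(2.15477, 0, 0.1999)  len=1.2392
  (v1,v5,v6) [+-+] → (1.6805, 1.14489, 0.1999)–(1.52361, 1.52361, 0.1999)  len=0.4099
  (v2,v7,v3) [++-] → (0.795594, 0.531046, 0.1999)–(1.0156, 0, 0.1999)  len=0.5748
  (v3,v7,v8) [-+-] → (0.795594, 0.531046, 0.1999)–(0.7181, 0.7181, 0.1999)  len=0.2025
  (v5,v10,v6) [--+] → (0.378724, 1.99789, 0.1999)–(1.52361, 1.52361, 0.1999)  len=1.2392
  (v6,v10,v11) [+-+] → (0.378724, 1.99789, 0.1999)–(0, 2.15477, 0.1999)  len=0.4099
  (v7,v12,v8) [++-] → (0.187054, 0.938106, 0.1999)–(0.7181, 0.7181, 0.1999)  len=0.5748
  (v8,v12,v13) [-+-] → (0.187054, 0.938106, 0.1999)–(0, 1.0156, 0.1999)  len=0.2025
  (v10,v15,v11) [--+] → (-1.14489, 1.6805, 0.1999)–(0, 2.15477, 0.1999)  len=1.2392
  (v11,v15,v16) [+-+] → (-1.14489, 1.6805, 0.1999)–(-1.52361, 1.52361, 0.1999)  len=0.4099
  (v12,v17,v13) [++-] → (-0.531046, 0.795594, 0.1999)–(0, 1.0156, 0.1999)  len=0.5748
  (v13,v17,v18) [-+-] → (-0.531046, 0.795594, 0.1999)–(-0.7181, 0.7181, 0.1999)  len=0.2025
  (v15,v20,v16) [--+] → (-1.99789, 0.378724, 0.1999)–(-1.52361, 1.52361, 0.1999)  len=1.2392
  (v16,v20,v21) [+-+] → (-1.99789, 0.378724, 0.1999)–(-2.15477, 0, 0.1999)  len=0.4099
  (v17,v22,v18) [++-] → (-0.938106, 0.187054, 0.1999)–(-0.7181, 0.7181, 0.1999)  len=0.5748
  (v18,v22,v23) [-+-] → (-0.938106, 0.187054, 0.1999)–(-1.0156, 0, 0.1999)  len=0.2025
  (v20,v25,v21) [--+] → (-1.6805, -1.14489, 0.1999)–(-2.15477, 0, 0.1999)  len=1.2392
  (v21,v25,v26) [+-+] → (-1.6805, -1.14489, 0.1999)–(-1.52361, -1.52361, 0.1999)  len=0.4099
  (v22,v27,v23) [++-] → (-0.795594, -0.531046, 0.1999)–(-1.0156, 0, 0.1999)  len=0.5748
  (v23,v27,v28) [-+-] → (-0.795594, -0.531046, 0.1999)–(-0.7181, -0.7181, 0.1999)  len=0.2025
  (v25,v30,v26) [--+] → (-0.378724, -1.99789, 0.1999)–(-1.52361, -1.52361, 0.1999)  len=1.2392
  (v26,v30,v31) [+-+] → (-0.378724, -1.99789, 0.1999)–(0, -2.15477, 0.1999)  len=0.4099
  (v27,v32,v28) [++-] → (-0.187054, -0.938106, 0.1999)–(-0.7181, -0.7181, 0.1999)  len=0.5748
  (v28,v32,v33) [-+-] → (-0.187054, -0.938106, 0.1999)–(0, -1.0156, 0.1999)  len=0.2025
  (v30,v35,v31) [--+] → (1.14489, -1.6805, 0.1999)–(0, -2.15477, 0.1999)  len=1.2392
  (v31,v35,v36) [+-+] → (1.14489, -1.6805, 0.1999)–(1.52361, -1.52361, 0.1999)  len=0.4099
  (v32,v37,v33) [++-] → (0.531046, -0.795594, 0.1999)–(0, -1.0156, 0.1999)  len=0.5748
  (v33,v37,v38) [-+-] → (0.531046, -0.795594, 0.1999)–(0.7181, -0.7181, 0.1999)  len=0.2025
  (v35,v0,v36) [--+] → (1.99789, -0.378724, 0.1999)–(1.52361, -1.52361, 0.1999)  len=1.2392
  (v36,v0,v1) [+-+] → (1.99789, -0.378724, 0.1999)–(2.15477, 0, 0.1999)  len=0.4099
  (v37,v2,v38) [++-] → (0.938106, -0.187054, 0.1999)–(0.7181, -0.7181, 0.1999)  len=0.5748
  (v38,v2,v3) [-+-] → (0.938106, -0.187054, 0.1999)–(1.0156, 0, 0.1999)  len=0.2025

Chained into 2 loop(s):
  loop 1: 16 segments, perimeter = 13.1934
  loop 2: 16 segments, perimeter = 6.2183
Total perimeter = 19.412

loops=2 perimeter=19.412


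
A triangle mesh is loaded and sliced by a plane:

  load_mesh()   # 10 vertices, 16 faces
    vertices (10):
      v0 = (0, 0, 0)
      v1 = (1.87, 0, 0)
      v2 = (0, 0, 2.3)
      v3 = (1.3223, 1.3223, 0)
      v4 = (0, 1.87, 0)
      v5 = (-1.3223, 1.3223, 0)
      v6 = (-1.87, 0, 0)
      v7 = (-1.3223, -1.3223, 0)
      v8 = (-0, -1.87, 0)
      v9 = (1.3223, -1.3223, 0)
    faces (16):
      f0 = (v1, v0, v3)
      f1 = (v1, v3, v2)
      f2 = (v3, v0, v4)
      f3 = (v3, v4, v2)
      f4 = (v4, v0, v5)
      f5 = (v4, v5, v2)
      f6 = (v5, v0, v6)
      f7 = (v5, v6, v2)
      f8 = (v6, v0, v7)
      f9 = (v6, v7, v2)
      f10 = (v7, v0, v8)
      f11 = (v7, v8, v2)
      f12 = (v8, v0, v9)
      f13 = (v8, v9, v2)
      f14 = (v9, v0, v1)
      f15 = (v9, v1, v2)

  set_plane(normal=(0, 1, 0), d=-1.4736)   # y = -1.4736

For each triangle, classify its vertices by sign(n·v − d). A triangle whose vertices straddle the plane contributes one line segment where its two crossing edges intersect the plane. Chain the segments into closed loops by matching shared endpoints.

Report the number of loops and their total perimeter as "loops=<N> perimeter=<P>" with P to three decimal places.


loops=1 perimeter=4.062

Straddling triangles (4 of 16):
  (v7,v0,v8) [++-] → (0, -1.4736, 0)–(-0.95702, -1.4736, 0)  len=0.9570
  (v7,v8,v2) [+-+] → (-0.95702, -1.4736, 0)–(0, -1.4736, 0.487551)  len=1.0741
  (v8,v0,v9) [-++] → (0, -1.4736, 0)–(0.95702, -1.4736, 0)  len=0.9570
  (v8,v9,v2) [-++] → (0.95702, -1.4736, 0)–(0, -1.4736, 0.487551)  len=1.0741

Chained into 1 loop(s):
  loop 1: 4 segments, perimeter = 4.0621
Total perimeter = 4.062


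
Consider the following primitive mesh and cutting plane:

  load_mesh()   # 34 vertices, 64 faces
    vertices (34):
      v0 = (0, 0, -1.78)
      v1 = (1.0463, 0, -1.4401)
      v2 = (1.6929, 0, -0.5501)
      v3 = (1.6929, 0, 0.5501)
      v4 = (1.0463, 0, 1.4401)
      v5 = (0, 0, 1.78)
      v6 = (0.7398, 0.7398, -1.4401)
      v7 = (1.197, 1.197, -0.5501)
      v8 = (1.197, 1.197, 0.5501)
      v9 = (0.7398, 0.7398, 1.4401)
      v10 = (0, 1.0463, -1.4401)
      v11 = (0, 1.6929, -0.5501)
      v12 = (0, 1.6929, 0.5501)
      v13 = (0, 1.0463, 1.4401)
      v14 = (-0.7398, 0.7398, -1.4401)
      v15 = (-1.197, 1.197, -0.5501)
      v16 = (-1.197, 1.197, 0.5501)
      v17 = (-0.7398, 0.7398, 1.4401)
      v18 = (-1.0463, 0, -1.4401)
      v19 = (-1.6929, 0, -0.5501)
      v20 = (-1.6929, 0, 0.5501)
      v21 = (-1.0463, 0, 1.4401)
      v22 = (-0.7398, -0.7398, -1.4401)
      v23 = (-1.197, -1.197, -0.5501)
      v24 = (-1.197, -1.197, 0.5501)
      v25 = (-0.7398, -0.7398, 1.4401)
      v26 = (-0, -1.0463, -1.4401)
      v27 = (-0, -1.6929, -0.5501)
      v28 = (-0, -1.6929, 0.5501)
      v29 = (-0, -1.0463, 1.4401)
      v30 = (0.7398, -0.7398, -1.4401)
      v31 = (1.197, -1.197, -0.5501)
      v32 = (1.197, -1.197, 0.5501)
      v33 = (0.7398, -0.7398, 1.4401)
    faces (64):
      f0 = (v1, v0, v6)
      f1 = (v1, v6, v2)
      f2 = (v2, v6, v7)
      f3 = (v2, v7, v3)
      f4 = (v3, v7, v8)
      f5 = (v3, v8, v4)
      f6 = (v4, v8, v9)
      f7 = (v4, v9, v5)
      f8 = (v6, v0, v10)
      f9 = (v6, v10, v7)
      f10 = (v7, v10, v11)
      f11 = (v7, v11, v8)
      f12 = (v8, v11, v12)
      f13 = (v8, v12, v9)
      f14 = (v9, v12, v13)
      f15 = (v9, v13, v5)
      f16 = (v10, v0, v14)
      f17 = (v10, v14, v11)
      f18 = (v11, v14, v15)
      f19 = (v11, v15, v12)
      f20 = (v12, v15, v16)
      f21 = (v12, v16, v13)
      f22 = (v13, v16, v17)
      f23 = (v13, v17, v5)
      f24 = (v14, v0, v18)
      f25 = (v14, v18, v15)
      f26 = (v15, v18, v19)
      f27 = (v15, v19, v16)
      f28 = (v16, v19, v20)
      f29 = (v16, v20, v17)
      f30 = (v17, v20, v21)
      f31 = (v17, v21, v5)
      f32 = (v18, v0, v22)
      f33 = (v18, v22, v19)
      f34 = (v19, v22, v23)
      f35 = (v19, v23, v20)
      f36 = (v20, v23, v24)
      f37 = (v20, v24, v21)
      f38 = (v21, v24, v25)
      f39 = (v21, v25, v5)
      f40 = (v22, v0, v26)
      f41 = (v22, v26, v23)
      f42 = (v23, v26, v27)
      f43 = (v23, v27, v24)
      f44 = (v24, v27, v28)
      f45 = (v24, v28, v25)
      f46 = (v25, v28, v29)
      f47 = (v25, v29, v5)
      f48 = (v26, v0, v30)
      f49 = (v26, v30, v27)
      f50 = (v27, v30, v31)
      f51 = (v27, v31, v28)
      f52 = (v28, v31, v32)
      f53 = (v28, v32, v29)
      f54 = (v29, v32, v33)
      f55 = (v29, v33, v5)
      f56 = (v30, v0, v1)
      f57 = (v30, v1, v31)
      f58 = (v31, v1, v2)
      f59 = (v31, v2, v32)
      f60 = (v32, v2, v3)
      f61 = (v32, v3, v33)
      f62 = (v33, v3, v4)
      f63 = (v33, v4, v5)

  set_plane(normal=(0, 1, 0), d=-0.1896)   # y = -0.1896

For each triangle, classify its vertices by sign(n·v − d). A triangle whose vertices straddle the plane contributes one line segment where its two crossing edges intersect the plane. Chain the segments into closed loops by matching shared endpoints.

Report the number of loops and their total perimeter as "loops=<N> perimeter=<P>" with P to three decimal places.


Straddling triangles (20 of 64):
  (v18,v0,v22) [++-] → (-0.1896, -0.1896, -1.69289)–(-0.967748, -0.1896, -1.4401)  len=0.8182
  (v18,v22,v19) [+-+] → (-0.967748, -0.1896, -1.4401)–(-1.44863, -0.1896, -0.778194)  len=0.8182
  (v19,v22,v23) [+--] → (-1.44863, -0.1896, -0.778194)–(-1.61435, -0.1896, -0.5501)  len=0.2819
  (v19,v23,v20) [+-+] → (-1.61435, -0.1896, -0.5501)–(-1.61435, -0.1896, 0.375833)  len=0.9259
  (v20,v23,v24) [+--] → (-1.61435, -0.1896, 0.375833)–(-1.61435, -0.1896, 0.5501)  len=0.1743
  (v20,v24,v21) [+-+] → (-1.61435, -0.1896, 0.5501)–(-1.07017, -0.1896, 1.29913)  len=0.9258
  (v21,v24,v25) [+--] → (-1.07017, -0.1896, 1.29913)–(-0.967748, -0.1896, 1.4401)  len=0.1743
  (v21,v25,v5) [+-+] → (-0.967748, -0.1896, 1.4401)–(-0.1896, -0.1896, 1.69289)  len=0.8182
  (v22,v0,v26) [-+-] → (-0.1896, -0.1896, -1.69289)–(0, -0.1896, -1.71841)  len=0.1913
  (v25,v29,v5) [--+] → (0, -0.1896, 1.71841)–(-0.1896, -0.1896, 1.69289)  len=0.1913
  (v26,v0,v30) [-+-] → (0, -0.1896, -1.71841)–(0.1896, -0.1896, -1.69289)  len=0.1913
  (v29,v33,v5) [--+] → (0.1896, -0.1896, 1.69289)–(0, -0.1896, 1.71841)  len=0.1913
  (v30,v0,v1) [-++] → (0.1896, -0.1896, -1.69289)–(0.967748, -0.1896, -1.4401)  len=0.8182
  (v30,v1,v31) [-+-] → (0.967748, -0.1896, -1.4401)–(1.07017, -0.1896, -1.29913)  len=0.1743
  (v31,v1,v2) [-++] → (1.07017, -0.1896, -1.29913)–(1.61435, -0.1896, -0.5501)  len=0.9258
  (v31,v2,v32) [-+-] → (1.61435, -0.1896, -0.5501)–(1.61435, -0.1896, -0.375833)  len=0.1743
  (v32,v2,v3) [-++] → (1.61435, -0.1896, -0.375833)–(1.61435, -0.1896, 0.5501)  len=0.9259
  (v32,v3,v33) [-+-] → (1.61435, -0.1896, 0.5501)–(1.44863, -0.1896, 0.778194)  len=0.2819
  (v33,v3,v4) [-++] → (1.44863, -0.1896, 0.778194)–(0.967748, -0.1896, 1.4401)  len=0.8182
  (v33,v4,v5) [-++] → (0.967748, -0.1896, 1.4401)–(0.1896, -0.1896, 1.69289)  len=0.8182

Chained into 1 loop(s):
  loop 1: 20 segments, perimeter = 10.6387
Total perimeter = 10.639

loops=1 perimeter=10.639


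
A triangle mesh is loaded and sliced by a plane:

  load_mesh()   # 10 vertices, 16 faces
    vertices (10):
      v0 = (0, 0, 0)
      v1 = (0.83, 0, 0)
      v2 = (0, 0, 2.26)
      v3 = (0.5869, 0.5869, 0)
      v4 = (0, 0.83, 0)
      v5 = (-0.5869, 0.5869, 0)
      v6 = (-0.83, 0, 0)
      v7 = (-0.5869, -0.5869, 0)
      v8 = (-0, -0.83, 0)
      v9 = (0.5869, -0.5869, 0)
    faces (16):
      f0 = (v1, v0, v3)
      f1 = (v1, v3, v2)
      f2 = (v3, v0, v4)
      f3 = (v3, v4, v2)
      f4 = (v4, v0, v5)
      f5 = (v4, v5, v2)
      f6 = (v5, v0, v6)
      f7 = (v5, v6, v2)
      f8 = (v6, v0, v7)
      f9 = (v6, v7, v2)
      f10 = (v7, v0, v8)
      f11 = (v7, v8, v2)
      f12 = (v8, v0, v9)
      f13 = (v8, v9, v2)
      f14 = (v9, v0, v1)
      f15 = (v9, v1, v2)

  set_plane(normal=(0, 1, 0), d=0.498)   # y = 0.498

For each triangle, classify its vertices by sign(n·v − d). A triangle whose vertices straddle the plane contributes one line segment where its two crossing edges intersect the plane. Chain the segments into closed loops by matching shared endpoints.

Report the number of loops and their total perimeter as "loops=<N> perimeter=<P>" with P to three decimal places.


Straddling triangles (8 of 16):
  (v1,v0,v3) [--+] → (0.498, 0.498, 0)–(0.623723, 0.498, 0)  len=0.1257
  (v1,v3,v2) [-+-] → (0.623723, 0.498, 0)–(0.498, 0.498, 0.342331)  len=0.3647
  (v3,v0,v4) [+-+] → (0.498, 0.498, 0)–(0, 0.498, 0)  len=0.4980
  (v3,v4,v2) [++-] → (0, 0.498, 0.904)–(0.498, 0.498, 0.342331)  len=0.7507
  (v4,v0,v5) [+-+] → (0, 0.498, 0)–(-0.498, 0.498, 0)  len=0.4980
  (v4,v5,v2) [++-] → (-0.498, 0.498, 0.342331)–(0, 0.498, 0.904)  len=0.7507
  (v5,v0,v6) [+--] → (-0.498, 0.498, 0)–(-0.623723, 0.498, 0)  len=0.1257
  (v5,v6,v2) [+--] → (-0.623723, 0.498, 0)–(-0.498, 0.498, 0.342331)  len=0.3647

Chained into 1 loop(s):
  loop 1: 8 segments, perimeter = 3.4781
Total perimeter = 3.478

loops=1 perimeter=3.478


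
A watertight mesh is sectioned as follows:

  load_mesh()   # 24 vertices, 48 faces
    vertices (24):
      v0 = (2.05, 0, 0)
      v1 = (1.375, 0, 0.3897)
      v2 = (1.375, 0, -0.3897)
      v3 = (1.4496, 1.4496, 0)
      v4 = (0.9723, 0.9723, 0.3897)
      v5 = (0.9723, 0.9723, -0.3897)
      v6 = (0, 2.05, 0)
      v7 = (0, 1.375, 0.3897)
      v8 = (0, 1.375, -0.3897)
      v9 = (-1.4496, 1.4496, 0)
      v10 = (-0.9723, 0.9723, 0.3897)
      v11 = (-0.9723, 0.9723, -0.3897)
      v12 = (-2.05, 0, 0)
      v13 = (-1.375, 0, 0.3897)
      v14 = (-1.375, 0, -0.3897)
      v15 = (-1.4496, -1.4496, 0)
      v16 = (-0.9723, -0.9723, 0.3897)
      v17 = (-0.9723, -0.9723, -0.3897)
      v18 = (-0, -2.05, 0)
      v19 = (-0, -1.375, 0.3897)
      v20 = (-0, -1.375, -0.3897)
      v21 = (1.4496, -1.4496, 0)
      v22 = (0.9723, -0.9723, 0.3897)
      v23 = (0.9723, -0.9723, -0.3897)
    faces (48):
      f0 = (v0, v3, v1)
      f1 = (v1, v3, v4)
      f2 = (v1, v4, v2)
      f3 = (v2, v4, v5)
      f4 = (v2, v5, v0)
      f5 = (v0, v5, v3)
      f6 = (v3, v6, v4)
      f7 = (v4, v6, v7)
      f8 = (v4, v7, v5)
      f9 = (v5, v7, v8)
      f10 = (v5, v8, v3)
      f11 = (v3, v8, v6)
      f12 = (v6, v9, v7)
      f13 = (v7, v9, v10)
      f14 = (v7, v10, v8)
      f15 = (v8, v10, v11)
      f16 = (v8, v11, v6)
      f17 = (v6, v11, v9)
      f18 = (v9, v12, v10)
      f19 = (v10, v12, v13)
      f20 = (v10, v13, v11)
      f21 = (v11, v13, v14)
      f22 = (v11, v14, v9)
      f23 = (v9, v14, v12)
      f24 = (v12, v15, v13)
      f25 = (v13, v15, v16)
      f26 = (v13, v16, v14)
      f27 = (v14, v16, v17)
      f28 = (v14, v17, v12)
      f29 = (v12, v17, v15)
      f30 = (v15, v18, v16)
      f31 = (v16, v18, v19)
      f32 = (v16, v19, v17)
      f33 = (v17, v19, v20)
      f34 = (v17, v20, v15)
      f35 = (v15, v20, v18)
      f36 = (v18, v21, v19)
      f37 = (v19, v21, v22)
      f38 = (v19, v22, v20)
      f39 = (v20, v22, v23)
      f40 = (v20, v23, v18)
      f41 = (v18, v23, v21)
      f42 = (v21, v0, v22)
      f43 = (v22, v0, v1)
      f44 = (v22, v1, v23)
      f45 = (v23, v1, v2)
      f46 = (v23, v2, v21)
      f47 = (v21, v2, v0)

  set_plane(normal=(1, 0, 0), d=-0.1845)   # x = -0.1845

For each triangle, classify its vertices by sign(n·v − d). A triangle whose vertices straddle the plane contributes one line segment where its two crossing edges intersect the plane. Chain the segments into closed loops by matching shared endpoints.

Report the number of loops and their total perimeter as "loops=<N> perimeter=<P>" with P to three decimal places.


loops=2 perimeter=4.676

Straddling triangles (12 of 48):
  (v6,v9,v7) [+-+] → (-0.1845, 1.97358, 0)–(-0.1845, 1.38449, 0.3401)  len=0.6802
  (v7,v9,v10) [+--] → (-0.1845, 1.38449, 0.3401)–(-0.1845, 1.29859, 0.3897)  len=0.0992
  (v7,v10,v8) [+-+] → (-0.1845, 1.29859, 0.3897)–(-0.1845, 1.29859, -0.241804)  len=0.6315
  (v8,v10,v11) [+--] → (-0.1845, 1.29859, -0.241804)–(-0.1845, 1.29859, -0.3897)  len=0.1479
  (v8,v11,v6) [+-+] → (-0.1845, 1.29859, -0.3897)–(-0.1845, 1.8455, -0.073948)  len=0.6315
  (v6,v11,v9) [+--] → (-0.1845, 1.8455, -0.073948)–(-0.1845, 1.97358, 0)  len=0.1479
  (v15,v18,v16) [-+-] → (-0.1845, -1.97358, 0)–(-0.1845, -1.8455, 0.073948)  len=0.1479
  (v16,v18,v19) [-++] → (-0.1845, -1.8455, 0.073948)–(-0.1845, -1.29859, 0.3897)  len=0.6315
  (v16,v19,v17) [-+-] → (-0.1845, -1.29859, 0.3897)–(-0.1845, -1.29859, 0.241804)  len=0.1479
  (v17,v19,v20) [-++] → (-0.1845, -1.29859, 0.241804)–(-0.1845, -1.29859, -0.3897)  len=0.6315
  (v17,v20,v15) [-+-] → (-0.1845, -1.29859, -0.3897)–(-0.1845, -1.38449, -0.3401)  len=0.0992
  (v15,v20,v18) [-++] → (-0.1845, -1.38449, -0.3401)–(-0.1845, -1.97358, 0)  len=0.6802

Chained into 2 loop(s):
  loop 1: 6 segments, perimeter = 2.3382
  loop 2: 6 segments, perimeter = 2.3382
Total perimeter = 4.676


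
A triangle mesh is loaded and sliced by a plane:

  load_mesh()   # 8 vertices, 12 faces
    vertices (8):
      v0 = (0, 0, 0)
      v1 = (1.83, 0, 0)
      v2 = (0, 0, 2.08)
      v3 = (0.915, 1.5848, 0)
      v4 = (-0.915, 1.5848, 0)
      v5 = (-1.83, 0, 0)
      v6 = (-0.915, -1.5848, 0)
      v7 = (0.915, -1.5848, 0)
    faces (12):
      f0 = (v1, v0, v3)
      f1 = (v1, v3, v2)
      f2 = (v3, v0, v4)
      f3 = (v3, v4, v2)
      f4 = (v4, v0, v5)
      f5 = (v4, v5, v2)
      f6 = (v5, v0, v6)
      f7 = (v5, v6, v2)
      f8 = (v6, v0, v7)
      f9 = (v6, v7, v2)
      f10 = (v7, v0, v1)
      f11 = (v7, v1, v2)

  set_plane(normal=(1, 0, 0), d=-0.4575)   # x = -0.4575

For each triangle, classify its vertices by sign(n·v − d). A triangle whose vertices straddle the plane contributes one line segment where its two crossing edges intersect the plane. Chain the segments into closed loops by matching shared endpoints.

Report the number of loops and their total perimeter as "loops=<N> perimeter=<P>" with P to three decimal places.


loops=1 perimeter=7.680

Straddling triangles (8 of 12):
  (v3,v0,v4) [++-] → (-0.4575, 0.7924, 0)–(-0.4575, 1.5848, 0)  len=0.7924
  (v3,v4,v2) [+-+] → (-0.4575, 1.5848, 0)–(-0.4575, 0.7924, 1.04)  len=1.3075
  (v4,v0,v5) [-+-] → (-0.4575, 0.7924, 0)–(-0.4575, 0, 0)  len=0.7924
  (v4,v5,v2) [--+] → (-0.4575, 0, 1.56)–(-0.4575, 0.7924, 1.04)  len=0.9478
  (v5,v0,v6) [-+-] → (-0.4575, 0, 0)–(-0.4575, -0.7924, 0)  len=0.7924
  (v5,v6,v2) [--+] → (-0.4575, -0.7924, 1.04)–(-0.4575, 0, 1.56)  len=0.9478
  (v6,v0,v7) [-++] → (-0.4575, -0.7924, 0)–(-0.4575, -1.5848, 0)  len=0.7924
  (v6,v7,v2) [-++] → (-0.4575, -1.5848, 0)–(-0.4575, -0.7924, 1.04)  len=1.3075

Chained into 1 loop(s):
  loop 1: 8 segments, perimeter = 7.6801
Total perimeter = 7.680


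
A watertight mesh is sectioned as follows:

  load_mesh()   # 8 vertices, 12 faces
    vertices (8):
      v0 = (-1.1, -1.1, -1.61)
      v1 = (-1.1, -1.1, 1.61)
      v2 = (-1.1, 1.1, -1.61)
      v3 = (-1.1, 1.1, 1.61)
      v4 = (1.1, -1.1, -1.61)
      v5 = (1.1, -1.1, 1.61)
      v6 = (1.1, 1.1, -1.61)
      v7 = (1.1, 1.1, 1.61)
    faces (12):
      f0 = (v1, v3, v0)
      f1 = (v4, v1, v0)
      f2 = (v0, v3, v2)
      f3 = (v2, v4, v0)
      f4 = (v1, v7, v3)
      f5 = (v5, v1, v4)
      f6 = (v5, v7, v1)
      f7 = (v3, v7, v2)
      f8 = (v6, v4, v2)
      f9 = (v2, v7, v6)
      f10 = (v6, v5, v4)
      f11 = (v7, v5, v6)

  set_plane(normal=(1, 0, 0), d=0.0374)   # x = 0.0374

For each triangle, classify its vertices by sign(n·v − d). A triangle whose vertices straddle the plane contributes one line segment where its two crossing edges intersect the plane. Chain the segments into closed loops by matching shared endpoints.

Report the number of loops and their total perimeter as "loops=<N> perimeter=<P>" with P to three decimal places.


loops=1 perimeter=10.840

Straddling triangles (8 of 12):
  (v4,v1,v0) [+--] → (0.0374, -1.1, -0.05474)–(0.0374, -1.1, -1.61)  len=1.5553
  (v2,v4,v0) [-+-] → (0.0374, -0.0374, -1.61)–(0.0374, -1.1, -1.61)  len=1.0626
  (v1,v7,v3) [-+-] → (0.0374, 0.0374, 1.61)–(0.0374, 1.1, 1.61)  len=1.0626
  (v5,v1,v4) [+-+] → (0.0374, -1.1, 1.61)–(0.0374, -1.1, -0.05474)  len=1.6647
  (v5,v7,v1) [++-] → (0.0374, 0.0374, 1.61)–(0.0374, -1.1, 1.61)  len=1.1374
  (v3,v7,v2) [-+-] → (0.0374, 1.1, 1.61)–(0.0374, 1.1, 0.05474)  len=1.5553
  (v6,v4,v2) [++-] → (0.0374, -0.0374, -1.61)–(0.0374, 1.1, -1.61)  len=1.1374
  (v2,v7,v6) [-++] → (0.0374, 1.1, 0.05474)–(0.0374, 1.1, -1.61)  len=1.6647

Chained into 1 loop(s):
  loop 1: 8 segments, perimeter = 10.8400
Total perimeter = 10.840
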